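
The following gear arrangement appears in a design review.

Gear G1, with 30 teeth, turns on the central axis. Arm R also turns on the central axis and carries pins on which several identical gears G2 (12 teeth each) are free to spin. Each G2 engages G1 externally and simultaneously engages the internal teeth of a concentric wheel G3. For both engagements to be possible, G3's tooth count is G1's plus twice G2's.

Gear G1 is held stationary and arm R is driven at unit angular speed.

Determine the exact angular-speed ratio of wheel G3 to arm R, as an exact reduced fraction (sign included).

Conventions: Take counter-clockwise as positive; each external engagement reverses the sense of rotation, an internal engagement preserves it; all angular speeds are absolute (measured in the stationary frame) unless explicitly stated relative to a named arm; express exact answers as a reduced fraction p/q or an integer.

planetary set (30T centre, 12T on arm, 54T internal) — Willis relation
ring teeth: 30 + 2·12 = 54
30(ω_sun−ω_arm) = −54(ω_ring−ω_arm),  ω_sun = 0, ω_arm = 1
ω_ring = 1 − (30/54)(0−1) = 14/9
ω_out/ω_in = 14/9

14/9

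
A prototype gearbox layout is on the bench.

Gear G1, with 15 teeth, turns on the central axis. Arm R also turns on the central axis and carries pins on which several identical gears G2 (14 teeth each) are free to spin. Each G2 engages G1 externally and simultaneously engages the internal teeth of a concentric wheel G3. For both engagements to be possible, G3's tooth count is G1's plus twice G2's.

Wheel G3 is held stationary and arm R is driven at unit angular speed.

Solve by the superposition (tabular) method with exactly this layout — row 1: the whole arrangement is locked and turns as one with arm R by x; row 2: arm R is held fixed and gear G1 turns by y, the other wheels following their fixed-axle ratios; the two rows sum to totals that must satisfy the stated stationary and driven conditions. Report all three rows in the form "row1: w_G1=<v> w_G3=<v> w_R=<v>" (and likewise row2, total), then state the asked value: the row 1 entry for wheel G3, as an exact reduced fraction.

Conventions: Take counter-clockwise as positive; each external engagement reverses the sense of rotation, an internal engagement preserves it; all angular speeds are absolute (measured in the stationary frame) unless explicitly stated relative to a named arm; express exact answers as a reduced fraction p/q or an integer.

row1: w_G1=1 w_G3=1 w_R=1
row2: w_G1=43/15 w_G3=-1 w_R=0
total: w_G1=58/15 w_G3=0 w_R=1
asked value: 1

recognized (axles ride arm R): planetary set, 15/14/43 teeth
row 1 (train locked, turned with arm): all members turn x
row 2 (arm held, sun turns y): ω_ring = −(15/43)·y, ω_arm = 0
boundary: total ω_ring = x − (15/43)·y = 0 and total ω_arm = x = 1  ⇒  y = 43/15, x = 1
row 2 ring = −(15/43)·43/15 = -1
totals (row 1 + row 2): sun 1 + 43/15 = 58/15, ring 1 + (-1) = 0, arm 1 + 0 = 1
asked cell (row1, ring) = 1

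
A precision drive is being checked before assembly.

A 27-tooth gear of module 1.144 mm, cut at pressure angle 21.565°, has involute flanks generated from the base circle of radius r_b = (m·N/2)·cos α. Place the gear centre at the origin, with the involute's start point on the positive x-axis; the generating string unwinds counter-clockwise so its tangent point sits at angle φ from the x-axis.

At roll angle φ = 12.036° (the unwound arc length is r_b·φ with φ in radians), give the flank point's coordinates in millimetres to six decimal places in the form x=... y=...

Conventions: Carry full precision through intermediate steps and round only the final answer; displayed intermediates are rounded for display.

x=14.676358 y=0.044186

topology: single-mesh involute geometry — m = 1.144, N = 27
pitch radius r_p = m·N/2 = 1.144·27/2 = 15.444000
base radius r_b = r_p·cos α = 15.444000·cos 21.565° = 14.362938
roll angle φ = 12.036° = 0.21006783 rad
x = r_b·(cos φ + φ·sin φ) = 14.676358
y = r_b·(sin φ − φ·cos φ) = 0.044186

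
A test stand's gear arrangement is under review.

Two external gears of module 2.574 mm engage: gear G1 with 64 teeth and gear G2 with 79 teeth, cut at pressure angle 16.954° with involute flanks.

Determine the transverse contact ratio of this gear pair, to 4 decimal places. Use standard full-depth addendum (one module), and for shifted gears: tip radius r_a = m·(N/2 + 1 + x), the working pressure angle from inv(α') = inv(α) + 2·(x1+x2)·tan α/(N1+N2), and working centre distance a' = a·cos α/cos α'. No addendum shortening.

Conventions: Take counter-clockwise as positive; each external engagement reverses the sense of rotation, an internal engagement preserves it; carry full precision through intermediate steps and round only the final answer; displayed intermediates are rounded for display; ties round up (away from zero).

single-mesh involute tooth geometry (64T engaging 79T at module 2.574)
base radii: r_b1 = 78.788219, r_b2 = 97.254208
tip radii: r_a1 = 84.942000, r_a2 = 104.247000
no profile shift: α' = α, a' = a
action lengths: √(r_a1²−r_b1²) = 31.742084, √(r_a2²−r_b2²) = 37.537395
base pitch p_b = π·m·cos α = 7.735015
CR = (31.742084 + 37.537395 − 184.041000·sin 16.95400°)/7.735015 = 2.018408
contact ratio ≈ 2.0184

2.0184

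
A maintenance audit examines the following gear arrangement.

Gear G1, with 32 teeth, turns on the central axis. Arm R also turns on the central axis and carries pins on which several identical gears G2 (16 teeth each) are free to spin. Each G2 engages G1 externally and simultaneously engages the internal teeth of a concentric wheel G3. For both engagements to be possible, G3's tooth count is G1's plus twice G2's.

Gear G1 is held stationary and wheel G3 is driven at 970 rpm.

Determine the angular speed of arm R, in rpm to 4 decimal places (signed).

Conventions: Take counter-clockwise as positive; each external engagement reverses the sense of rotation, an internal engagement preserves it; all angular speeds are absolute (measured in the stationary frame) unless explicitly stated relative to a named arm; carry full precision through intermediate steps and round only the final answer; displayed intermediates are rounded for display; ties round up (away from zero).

class = planetary set [G3 = 32+2·16 = 64; Willis about the carrier]
normalise by the input: solve with ω_ring = 1, then scale by 970 rpm
ring teeth: 32 + 2·16 = 64
32(ω_sun−ω_arm) = −64(ω_ring−ω_arm),  ω_sun = 0, ω_ring = 1
32(0−ω_arm) = −64(1−ω_arm)  ⇒  96·ω_arm = 64  ⇒  ω_arm = 2/3
scale: ω_arm = 2/3 × 970 rpm = +646.6667 rpm

+646.6667 rpm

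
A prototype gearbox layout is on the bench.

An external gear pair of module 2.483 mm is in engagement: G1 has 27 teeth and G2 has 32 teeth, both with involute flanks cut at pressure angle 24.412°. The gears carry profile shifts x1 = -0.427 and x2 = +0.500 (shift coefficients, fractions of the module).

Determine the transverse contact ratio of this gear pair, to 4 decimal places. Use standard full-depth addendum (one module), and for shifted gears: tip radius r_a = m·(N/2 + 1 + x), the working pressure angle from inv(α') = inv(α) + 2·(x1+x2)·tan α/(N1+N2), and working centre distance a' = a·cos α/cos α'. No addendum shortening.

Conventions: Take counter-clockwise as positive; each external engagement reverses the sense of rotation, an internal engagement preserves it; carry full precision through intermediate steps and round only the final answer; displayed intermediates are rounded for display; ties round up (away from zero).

1.4605

topology: single-mesh involute geometry — m = 2.483, 27T/32T pair
base radii: r_b1 = 30.523671, r_b2 = 36.176202
tip radii: r_a1 = 34.943259, r_a2 = 43.452500
inv(α') = inv(24.412°) + 2·(-0.427+0.500)·tan α/(27+32) = 0.02892604  ⇒  α' = 24.71996°
a' = a·cos α / cos α' = 73.2485·cos 24.412°/cos 24.71996° = 73.428690
action lengths: √(r_a1²−r_b1²) = 17.009905, √(r_a2²−r_b2²) = 24.070773
base pitch p_b = π·m·cos α = 7.103181
CR = (17.009905 + 24.070773 − 73.428690·sin 24.71996°)/7.103181 = 1.460474
contact ratio ≈ 1.4605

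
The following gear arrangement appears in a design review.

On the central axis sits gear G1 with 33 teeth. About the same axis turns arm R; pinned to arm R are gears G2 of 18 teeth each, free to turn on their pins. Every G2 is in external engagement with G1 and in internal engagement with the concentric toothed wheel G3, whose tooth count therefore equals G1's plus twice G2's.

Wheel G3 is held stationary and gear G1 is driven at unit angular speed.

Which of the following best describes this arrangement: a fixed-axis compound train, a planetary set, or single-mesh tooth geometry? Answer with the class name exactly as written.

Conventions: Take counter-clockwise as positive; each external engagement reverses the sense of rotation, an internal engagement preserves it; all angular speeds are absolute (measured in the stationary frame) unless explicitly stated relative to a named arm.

recognized (axles ride arm R): planetary set, 33/18/69 teeth
classification: planetary set

planetary set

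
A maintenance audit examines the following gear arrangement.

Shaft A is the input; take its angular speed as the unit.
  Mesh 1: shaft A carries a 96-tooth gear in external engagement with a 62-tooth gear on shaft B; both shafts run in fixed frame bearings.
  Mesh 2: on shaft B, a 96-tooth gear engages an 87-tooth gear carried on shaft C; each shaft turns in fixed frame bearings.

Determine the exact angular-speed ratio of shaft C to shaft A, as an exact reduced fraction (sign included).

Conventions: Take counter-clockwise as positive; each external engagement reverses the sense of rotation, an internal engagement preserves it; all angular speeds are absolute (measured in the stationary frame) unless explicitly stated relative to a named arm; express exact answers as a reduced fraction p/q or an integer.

1536/899

class = fixed-axis compound train [2 meshes; 2 ratios multiply, 2 sense flips]
mesh 1 [96T→62T]: running ratio 48/31, sense −
mesh 2 [96T→87T]: running ratio 1536/899, sense +
ω_out/ω_in = 1536/899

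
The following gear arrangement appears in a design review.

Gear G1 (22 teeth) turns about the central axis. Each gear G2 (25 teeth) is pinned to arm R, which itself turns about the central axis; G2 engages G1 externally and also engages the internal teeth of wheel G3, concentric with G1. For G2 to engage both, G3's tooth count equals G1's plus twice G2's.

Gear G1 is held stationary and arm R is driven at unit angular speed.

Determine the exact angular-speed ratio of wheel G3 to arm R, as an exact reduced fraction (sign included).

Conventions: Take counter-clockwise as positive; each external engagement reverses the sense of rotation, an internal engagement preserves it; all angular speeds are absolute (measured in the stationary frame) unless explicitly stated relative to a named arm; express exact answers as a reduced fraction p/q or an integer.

47/36

topology: planetary set — G1 22T / G2 25T / G3 72T, arm = carrier (Willis)
ring teeth: 22 + 2·25 = 72
22(ω_sun−ω_arm) = −72(ω_ring−ω_arm),  ω_sun = 0, ω_arm = 1
ω_ring = 1 − (22/72)(0−1) = 47/36
ω_out/ω_in = 47/36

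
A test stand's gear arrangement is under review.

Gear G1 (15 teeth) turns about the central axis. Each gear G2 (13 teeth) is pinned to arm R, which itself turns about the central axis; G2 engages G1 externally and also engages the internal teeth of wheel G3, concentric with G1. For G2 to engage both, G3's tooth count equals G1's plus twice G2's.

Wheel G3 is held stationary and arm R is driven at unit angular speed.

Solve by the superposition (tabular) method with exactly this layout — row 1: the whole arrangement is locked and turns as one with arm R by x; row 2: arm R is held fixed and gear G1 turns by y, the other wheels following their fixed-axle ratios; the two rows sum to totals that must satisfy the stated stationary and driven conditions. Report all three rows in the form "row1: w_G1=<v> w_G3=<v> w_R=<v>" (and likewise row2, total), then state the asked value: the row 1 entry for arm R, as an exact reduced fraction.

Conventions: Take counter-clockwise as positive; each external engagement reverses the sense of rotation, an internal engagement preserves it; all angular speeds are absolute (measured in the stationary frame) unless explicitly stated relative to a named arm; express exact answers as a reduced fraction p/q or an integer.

row1: w_G1=1 w_G3=1 w_R=1
row2: w_G1=41/15 w_G3=-1 w_R=0
total: w_G1=56/15 w_G3=0 w_R=1
asked value: 1

topology: planetary set — G1 15T / G2 13T / G3 41T, arm = carrier (Willis)
row 1 — lock + rotate with arm: ω_sun = ω_ring = ω_arm = x
row 2 (arm held, sun turns y): ω_ring = −(15/41)·y, ω_arm = 0
boundary: total ω_ring = x − (15/41)·y = 0 and total ω_arm = x = 1  ⇒  y = 41/15, x = 1
row 2 ring = −(15/41)·41/15 = -1
totals (row 1 + row 2): sun 1 + 41/15 = 56/15, ring 1 + (-1) = 0, arm 1 + 0 = 1
asked cell (row1, arm) = 1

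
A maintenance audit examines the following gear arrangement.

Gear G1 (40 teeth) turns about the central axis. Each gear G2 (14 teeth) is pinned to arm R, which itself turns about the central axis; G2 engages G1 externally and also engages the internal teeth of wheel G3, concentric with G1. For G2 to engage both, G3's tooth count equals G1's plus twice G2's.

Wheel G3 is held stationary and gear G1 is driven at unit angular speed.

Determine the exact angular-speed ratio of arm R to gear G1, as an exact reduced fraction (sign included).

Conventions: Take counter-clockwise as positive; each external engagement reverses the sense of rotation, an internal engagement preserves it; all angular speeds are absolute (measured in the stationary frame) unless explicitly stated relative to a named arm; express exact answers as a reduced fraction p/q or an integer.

10/27

recognized (axles ride arm R): planetary set, 40/14/68 teeth
ring teeth: 40 + 2·14 = 68
40(ω_sun−ω_arm) = −68(ω_ring−ω_arm),  ω_ring = 0, ω_sun = 1
40(1−ω_arm) = −68(0−ω_arm)  ⇒  108·ω_arm = 40  ⇒  ω_arm = 10/27
ω_out/ω_in = 10/27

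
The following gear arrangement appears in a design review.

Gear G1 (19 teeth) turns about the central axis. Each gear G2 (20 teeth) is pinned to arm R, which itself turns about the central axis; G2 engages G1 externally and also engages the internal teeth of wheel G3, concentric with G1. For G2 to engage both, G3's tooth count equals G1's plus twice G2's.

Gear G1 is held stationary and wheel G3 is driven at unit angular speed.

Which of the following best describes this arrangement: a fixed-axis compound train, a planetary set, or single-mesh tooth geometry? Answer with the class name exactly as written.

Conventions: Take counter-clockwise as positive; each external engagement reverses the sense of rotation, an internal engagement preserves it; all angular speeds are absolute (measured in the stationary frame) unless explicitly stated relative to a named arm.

recognized (axles ride arm R): planetary set, 19/20/59 teeth
classification: planetary set

planetary set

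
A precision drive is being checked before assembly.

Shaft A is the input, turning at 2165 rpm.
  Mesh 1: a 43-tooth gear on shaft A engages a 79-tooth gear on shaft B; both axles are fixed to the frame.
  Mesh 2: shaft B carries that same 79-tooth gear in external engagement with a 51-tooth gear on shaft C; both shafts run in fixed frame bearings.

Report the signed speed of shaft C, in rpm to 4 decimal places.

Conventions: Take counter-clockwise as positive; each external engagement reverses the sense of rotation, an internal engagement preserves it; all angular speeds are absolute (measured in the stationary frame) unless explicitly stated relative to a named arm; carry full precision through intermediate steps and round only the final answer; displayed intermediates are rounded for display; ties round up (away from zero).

2-mesh fixed-axis compound train (all bearings frame-fixed)
mesh 1 [43T→79T]: ω = 2165.0000×43/79 = 1178.4177 rpm, sense flips to −
mesh 2 [79T→51T]: ω = 1178.4177×79/51 = 1825.3922 rpm, sense flips to +
signed output speed = +1825.3922 rpm

+1825.3922 rpm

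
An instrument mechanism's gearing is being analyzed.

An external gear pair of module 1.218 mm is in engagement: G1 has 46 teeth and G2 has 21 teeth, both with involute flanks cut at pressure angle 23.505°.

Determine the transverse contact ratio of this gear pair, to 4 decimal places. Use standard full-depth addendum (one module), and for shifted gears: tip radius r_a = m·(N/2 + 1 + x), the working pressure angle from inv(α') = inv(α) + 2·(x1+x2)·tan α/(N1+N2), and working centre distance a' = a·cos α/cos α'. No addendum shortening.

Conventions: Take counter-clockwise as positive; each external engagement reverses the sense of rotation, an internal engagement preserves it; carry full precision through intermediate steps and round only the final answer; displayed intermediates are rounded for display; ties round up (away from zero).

1.5200

single-mesh involute tooth geometry (46T engaging 21T at module 1.218)
base radii: r_b1 = 25.689546, r_b2 = 11.727836
tip radii: r_a1 = 29.232000, r_a2 = 14.007000
no profile shift: α' = α, a' = a
action lengths: √(r_a1²−r_b1²) = 13.948371, √(r_a2²−r_b2²) = 7.658584
base pitch p_b = π·m·cos α = 3.508960
CR = (13.948371 + 7.658584 − 40.803000·sin 23.50500°)/3.508960 = 1.519975
contact ratio ≈ 1.5200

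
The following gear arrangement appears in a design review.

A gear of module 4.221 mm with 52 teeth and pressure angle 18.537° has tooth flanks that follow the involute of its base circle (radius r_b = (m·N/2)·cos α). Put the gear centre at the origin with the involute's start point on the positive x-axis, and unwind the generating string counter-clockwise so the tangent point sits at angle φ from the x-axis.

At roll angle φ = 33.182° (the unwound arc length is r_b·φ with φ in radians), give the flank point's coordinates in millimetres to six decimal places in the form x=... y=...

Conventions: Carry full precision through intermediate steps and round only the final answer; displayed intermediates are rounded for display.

x=120.065558 y=6.513782

recognized (one wheel, involute flank): single-mesh tooth geometry, m = 4.221, N = 52
pitch radius r_p = m·N/2 = 4.221·52/2 = 109.746000
base radius r_b = r_p·cos α = 109.746000·cos 18.537° = 104.052219
roll angle φ = 33.182° = 0.57913515 rad
x = r_b·(cos φ + φ·sin φ) = 120.065558
y = r_b·(sin φ − φ·cos φ) = 6.513782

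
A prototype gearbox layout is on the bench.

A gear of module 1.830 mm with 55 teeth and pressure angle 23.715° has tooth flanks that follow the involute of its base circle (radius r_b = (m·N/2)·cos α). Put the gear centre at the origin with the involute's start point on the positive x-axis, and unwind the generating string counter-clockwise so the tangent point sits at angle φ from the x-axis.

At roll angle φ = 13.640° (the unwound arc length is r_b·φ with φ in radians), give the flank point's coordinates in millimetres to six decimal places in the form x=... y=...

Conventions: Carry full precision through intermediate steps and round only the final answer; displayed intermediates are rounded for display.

x=47.362620 y=0.206044

topology: single-mesh involute geometry — m = 1.830, N = 55
pitch radius r_p = m·N/2 = 1.830·55/2 = 50.325000
base radius r_b = r_p·cos α = 50.325000·cos 23.715° = 46.075423
roll angle φ = 13.640° = 0.23806291 rad
x = r_b·(cos φ + φ·sin φ) = 47.362620
y = r_b·(sin φ − φ·cos φ) = 0.206044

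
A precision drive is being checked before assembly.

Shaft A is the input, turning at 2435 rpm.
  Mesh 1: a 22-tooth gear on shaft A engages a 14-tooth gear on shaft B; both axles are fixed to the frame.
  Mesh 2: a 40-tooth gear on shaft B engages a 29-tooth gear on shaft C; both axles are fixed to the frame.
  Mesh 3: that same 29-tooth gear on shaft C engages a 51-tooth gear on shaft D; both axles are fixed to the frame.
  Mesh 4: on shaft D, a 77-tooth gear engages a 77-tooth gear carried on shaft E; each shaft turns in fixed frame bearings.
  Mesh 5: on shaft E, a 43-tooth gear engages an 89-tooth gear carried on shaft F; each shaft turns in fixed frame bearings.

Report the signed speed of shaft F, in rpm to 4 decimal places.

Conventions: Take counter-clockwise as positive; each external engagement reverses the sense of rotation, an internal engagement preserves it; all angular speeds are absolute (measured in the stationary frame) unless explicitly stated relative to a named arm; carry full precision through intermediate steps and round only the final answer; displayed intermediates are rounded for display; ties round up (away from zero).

topology: fixed-axis compound train — 5 meshes, A→F
mesh 1 [22T→14T]: ω = 2435.0000×22/14 = 3826.4286 rpm, sense flips to −
mesh 2 [40T→29T]: ω = 3826.4286×40/29 = 5277.8325 rpm, sense flips to +
mesh 3 [29T→51T]: ω = 5277.8325×29/51 = 3001.1204 rpm, sense flips to −
mesh 4 [77T→77T]: ω = 3001.1204×77/77 = 3001.1204 rpm, sense flips to +
mesh 5 [43T→89T]: ω = 3001.1204×43/89 = 1449.9795 rpm, sense flips to −
signed output speed = -1449.9795 rpm

-1449.9795 rpm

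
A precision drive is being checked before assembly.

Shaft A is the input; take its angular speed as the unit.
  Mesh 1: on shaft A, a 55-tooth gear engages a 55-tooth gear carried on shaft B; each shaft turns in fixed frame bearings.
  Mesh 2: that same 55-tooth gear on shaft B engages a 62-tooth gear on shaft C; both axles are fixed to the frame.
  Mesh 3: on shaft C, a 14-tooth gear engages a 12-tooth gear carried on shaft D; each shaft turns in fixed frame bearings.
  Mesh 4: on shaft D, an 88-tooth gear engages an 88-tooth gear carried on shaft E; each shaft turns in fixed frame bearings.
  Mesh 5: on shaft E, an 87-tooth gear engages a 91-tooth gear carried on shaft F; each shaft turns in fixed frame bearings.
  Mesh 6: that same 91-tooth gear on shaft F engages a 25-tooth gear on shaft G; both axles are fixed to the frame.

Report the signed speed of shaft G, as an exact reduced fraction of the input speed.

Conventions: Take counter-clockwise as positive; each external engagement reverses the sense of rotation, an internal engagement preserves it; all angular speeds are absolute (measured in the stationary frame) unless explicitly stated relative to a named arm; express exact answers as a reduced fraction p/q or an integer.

2233/620

6-mesh fixed-axis compound train (all bearings frame-fixed)
mesh 1 [55T→55T]: |ω|/ω_in = 1×55/55 = 1, sense flips to −
mesh 2 [55T→62T]: |ω|/ω_in = 1×55/62 = 55/62, sense flips to +
mesh 3 [14T→12T]: |ω|/ω_in = (55/62)×14/12 = 385/372, sense flips to −
mesh 4 [88T→88T]: |ω|/ω_in = (385/372)×88/88 = 385/372, sense flips to +
mesh 5 [87T→91T]: |ω|/ω_in = (385/372)×87/91 = 1595/1612, sense flips to −
mesh 6 [91T→25T]: |ω|/ω_in = (1595/1612)×91/25 = 2233/620, sense flips to +
signed output speed (× input speed) = 2233/620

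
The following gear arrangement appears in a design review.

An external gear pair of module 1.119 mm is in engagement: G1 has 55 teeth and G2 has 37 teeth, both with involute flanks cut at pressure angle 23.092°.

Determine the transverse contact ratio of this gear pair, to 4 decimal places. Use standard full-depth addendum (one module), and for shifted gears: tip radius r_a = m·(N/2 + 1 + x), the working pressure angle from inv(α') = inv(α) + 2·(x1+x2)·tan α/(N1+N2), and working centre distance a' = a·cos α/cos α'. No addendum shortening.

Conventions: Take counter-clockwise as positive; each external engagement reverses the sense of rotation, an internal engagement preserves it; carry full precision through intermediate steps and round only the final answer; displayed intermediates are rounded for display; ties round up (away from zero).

single-mesh involute tooth geometry (55T engaging 37T at module 1.119)
base radii: r_b1 = 28.306892, r_b2 = 19.042819
tip radii: r_a1 = 31.891500, r_a2 = 21.820500
no profile shift: α' = α, a' = a
action lengths: √(r_a1²−r_b1²) = 14.689711, √(r_a2²−r_b2²) = 10.653886
base pitch p_b = π·m·cos α = 3.233772
CR = (14.689711 + 10.653886 − 51.474000·sin 23.09200°)/3.233772 = 1.594128
contact ratio ≈ 1.5941

1.5941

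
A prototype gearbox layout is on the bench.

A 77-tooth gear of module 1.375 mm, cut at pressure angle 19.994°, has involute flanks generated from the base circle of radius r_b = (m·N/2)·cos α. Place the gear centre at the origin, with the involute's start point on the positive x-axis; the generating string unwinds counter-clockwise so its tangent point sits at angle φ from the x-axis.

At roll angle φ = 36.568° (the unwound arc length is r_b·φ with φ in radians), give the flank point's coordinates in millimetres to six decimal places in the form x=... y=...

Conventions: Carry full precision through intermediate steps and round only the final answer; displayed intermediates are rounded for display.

recognized (one wheel, involute flank): single-mesh tooth geometry, m = 1.375, N = 77
pitch radius r_p = m·N/2 = 1.375·77/2 = 52.937500
base radius r_b = r_p·cos α = 52.937500·cos 19.994° = 49.746874
roll angle φ = 36.568° = 0.63823200 rad
x = r_b·(cos φ + φ·sin φ) = 58.870148
y = r_b·(sin φ − φ·cos φ) = 4.137953

x=58.870148 y=4.137953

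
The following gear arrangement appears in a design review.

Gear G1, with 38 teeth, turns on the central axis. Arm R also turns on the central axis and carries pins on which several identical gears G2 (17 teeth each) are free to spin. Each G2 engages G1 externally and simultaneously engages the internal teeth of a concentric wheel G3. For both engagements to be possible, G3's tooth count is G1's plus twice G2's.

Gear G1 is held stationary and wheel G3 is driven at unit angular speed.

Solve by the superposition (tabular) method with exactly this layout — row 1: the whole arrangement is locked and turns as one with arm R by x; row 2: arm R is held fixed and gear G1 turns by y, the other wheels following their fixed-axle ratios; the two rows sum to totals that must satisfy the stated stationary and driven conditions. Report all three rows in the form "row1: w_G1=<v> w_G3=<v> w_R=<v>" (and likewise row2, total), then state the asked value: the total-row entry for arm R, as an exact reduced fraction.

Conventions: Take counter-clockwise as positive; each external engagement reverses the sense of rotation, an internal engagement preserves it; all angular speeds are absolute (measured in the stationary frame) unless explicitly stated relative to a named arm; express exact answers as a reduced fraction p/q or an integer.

recognized (axles ride arm R): planetary set, 38/17/72 teeth
superposition row 1 [locked train]: every member turns x
row 2: sun turns y, ring = −(38/72)·y, arm 0
boundary: total ω_sun = x + y = 0 and total ω_ring = x − (38/72)·y = 1  ⇒  y = -36/55, x = 36/55
row 2 ring = −(38/72)·(-36/55) = 19/55
totals (row 1 + row 2): sun 36/55 + (-36/55) = 0, ring 36/55 + 19/55 = 1, arm 36/55 + 0 = 36/55
asked cell (total, arm) = 36/55

row1: w_G1=36/55 w_G3=36/55 w_R=36/55
row2: w_G1=-36/55 w_G3=19/55 w_R=0
total: w_G1=0 w_G3=1 w_R=36/55
asked value: 36/55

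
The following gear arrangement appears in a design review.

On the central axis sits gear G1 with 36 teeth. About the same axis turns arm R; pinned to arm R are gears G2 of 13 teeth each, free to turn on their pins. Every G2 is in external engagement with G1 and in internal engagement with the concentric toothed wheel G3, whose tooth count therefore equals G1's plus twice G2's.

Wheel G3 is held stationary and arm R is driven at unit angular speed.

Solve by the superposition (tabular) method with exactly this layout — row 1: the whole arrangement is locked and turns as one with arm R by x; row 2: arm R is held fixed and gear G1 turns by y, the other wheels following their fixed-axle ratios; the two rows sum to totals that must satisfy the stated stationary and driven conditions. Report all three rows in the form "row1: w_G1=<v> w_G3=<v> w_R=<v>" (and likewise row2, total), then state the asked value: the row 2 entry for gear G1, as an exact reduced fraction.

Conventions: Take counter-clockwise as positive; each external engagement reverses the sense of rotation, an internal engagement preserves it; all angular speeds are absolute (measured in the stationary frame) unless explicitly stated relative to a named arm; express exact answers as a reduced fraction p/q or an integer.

planetary set (36T centre, 13T on arm, 62T internal) — Willis relation
row 1 (train locked, turned with arm): all members turn x
row 2 (arm held, sun turns y): ω_ring = −(36/62)·y, ω_arm = 0
boundary: total ω_ring = x − (36/62)·y = 0 and total ω_arm = x = 1  ⇒  y = 31/18, x = 1
row 2 ring = −(36/62)·31/18 = -1
totals (row 1 + row 2): sun 1 + 31/18 = 49/18, ring 1 + (-1) = 0, arm 1 + 0 = 1
asked cell (row2, sun) = 31/18

row1: w_G1=1 w_G3=1 w_R=1
row2: w_G1=31/18 w_G3=-1 w_R=0
total: w_G1=49/18 w_G3=0 w_R=1
asked value: 31/18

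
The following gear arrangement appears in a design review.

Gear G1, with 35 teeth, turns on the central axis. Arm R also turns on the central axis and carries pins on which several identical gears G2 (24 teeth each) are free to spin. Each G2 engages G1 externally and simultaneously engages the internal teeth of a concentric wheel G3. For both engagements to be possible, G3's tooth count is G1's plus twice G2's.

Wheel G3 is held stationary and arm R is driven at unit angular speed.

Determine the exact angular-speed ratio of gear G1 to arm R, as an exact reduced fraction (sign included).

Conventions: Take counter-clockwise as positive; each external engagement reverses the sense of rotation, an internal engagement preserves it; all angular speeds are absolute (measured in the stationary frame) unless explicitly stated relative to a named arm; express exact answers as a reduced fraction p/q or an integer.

118/35

recognized (axles ride arm R): planetary set, 35/24/83 teeth
ring teeth: 35 + 2·24 = 83
35(ω_sun−ω_arm) = −83(ω_ring−ω_arm),  ω_ring = 0, ω_arm = 1
ω_sun = 1 − (83/35)(0−1) = 118/35
ω_out/ω_in = 118/35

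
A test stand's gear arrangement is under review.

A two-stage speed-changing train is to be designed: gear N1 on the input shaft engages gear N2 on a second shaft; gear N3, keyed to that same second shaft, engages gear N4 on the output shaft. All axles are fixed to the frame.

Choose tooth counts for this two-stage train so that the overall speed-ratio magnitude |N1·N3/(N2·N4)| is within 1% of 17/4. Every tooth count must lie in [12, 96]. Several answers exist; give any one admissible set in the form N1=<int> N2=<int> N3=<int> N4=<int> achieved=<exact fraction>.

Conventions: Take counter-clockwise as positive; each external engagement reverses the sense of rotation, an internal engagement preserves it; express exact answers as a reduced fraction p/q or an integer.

N1=17 N2=12 N3=36 N4=12 achieved=17/4

2-stage fixed-axis compound train for ratio 17/4
target = 17/4 in lowest terms: an exact hit needs N1·N3 = k·17 and N2·N4 = k·4 for one integer k, every count in [12, 96]; additionally prefer no 1:1 stage (N1 ≠ N2, N3 ≠ N4)
k = 1…35: no 1:1-free in-range split of k·17 and k·4 into factor pairs; take k = 36
k = 36: N1·N3 = 612 = 17·36, N2·N4 = 144 = 12·12
achieved = 17·36/(12·12) = 17/4; |achieved − target| = 0 ≤ 17/400 ✓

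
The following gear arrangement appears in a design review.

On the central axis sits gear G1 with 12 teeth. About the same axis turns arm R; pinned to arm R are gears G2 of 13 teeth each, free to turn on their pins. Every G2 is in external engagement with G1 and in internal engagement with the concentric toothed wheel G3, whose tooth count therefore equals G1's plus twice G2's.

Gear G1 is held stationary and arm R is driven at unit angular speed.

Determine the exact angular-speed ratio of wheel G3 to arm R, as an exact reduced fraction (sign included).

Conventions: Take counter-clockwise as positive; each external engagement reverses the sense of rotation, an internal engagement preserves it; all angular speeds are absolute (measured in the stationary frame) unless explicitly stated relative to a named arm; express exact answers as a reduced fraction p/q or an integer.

25/19

recognized (axles ride arm R): planetary set, 12/13/38 teeth
ring teeth: 12 + 2·13 = 38
12(ω_sun−ω_arm) = −38(ω_ring−ω_arm),  ω_sun = 0, ω_arm = 1
ω_ring = 1 − (12/38)(0−1) = 25/19
ω_out/ω_in = 25/19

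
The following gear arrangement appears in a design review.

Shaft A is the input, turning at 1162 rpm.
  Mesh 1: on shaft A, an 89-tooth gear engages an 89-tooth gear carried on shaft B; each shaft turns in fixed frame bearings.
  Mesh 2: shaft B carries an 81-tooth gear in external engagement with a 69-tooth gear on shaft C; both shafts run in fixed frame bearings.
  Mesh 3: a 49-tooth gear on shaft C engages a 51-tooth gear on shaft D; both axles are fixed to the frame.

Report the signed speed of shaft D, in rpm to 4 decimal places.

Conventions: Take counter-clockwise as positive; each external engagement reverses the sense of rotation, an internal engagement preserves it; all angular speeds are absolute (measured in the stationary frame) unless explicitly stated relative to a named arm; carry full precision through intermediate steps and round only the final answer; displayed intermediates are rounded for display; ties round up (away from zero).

topology: fixed-axis compound train — 3 meshes, A→D
mesh 1 [89T→89T]: ω = 1162.0000×89/89 = 1162.0000 rpm, sense flips to −
mesh 2 [81T→69T]: ω = 1162.0000×81/69 = 1364.0870 rpm, sense flips to +
mesh 3 [49T→51T]: ω = 1364.0870×49/51 = 1310.5934 rpm, sense flips to −
signed output speed = -1310.5934 rpm

-1310.5934 rpm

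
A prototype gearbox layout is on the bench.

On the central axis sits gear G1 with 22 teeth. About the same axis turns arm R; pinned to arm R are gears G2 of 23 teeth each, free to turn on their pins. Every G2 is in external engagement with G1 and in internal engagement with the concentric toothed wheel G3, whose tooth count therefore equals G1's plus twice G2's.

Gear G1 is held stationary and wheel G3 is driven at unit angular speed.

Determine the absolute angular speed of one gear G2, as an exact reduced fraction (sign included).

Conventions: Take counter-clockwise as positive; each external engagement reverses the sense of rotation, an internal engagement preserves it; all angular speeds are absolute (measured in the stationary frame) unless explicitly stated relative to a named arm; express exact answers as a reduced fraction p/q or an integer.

34/23

class = planetary set [G3 = 22+2·23 = 68; Willis about the carrier]
ring teeth: 22 + 2·23 = 68
22(ω_sun−ω_arm) = −68(ω_ring−ω_arm),  ω_sun = 0, ω_ring = 1
22(0−ω_arm) = −68(1−ω_arm)  ⇒  90·ω_arm = 68  ⇒  ω_arm = 34/45
sun–planet mesh: 22·(0−34/45) = −23·(ω_p−ω_arm)  ⇒  ω_p−ω_arm = 748/1035
ω_p = 34/45 + 748/1035 = 34/23
exact speed ratio = 34/23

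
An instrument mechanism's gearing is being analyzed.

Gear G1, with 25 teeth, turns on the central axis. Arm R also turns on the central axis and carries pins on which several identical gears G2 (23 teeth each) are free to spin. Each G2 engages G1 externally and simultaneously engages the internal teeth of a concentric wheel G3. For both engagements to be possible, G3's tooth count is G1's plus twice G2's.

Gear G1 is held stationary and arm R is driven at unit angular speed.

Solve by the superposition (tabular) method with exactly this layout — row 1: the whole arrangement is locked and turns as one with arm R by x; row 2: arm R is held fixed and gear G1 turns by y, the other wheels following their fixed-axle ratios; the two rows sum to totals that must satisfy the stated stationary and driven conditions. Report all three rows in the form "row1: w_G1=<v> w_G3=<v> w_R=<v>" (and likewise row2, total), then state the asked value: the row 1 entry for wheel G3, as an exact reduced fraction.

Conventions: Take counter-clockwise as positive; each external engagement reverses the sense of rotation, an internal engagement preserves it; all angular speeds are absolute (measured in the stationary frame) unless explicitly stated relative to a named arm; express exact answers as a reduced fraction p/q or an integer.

row1: w_G1=1 w_G3=1 w_R=1
row2: w_G1=-1 w_G3=25/71 w_R=0
total: w_G1=0 w_G3=96/71 w_R=1
asked value: 1

class = planetary set [G3 = 25+2·23 = 71; Willis about the carrier]
row 1 (train locked, turned with arm): all members turn x
row 2: sun turns y, ring = −(25/71)·y, arm 0
boundary: total ω_sun = x + y = 0 and total ω_arm = x = 1  ⇒  y = -1, x = 1
row 2 ring = −(25/71)·(-1) = 25/71
totals (row 1 + row 2): sun 1 + (-1) = 0, ring 1 + 25/71 = 96/71, arm 1 + 0 = 1
asked cell (row1, ring) = 1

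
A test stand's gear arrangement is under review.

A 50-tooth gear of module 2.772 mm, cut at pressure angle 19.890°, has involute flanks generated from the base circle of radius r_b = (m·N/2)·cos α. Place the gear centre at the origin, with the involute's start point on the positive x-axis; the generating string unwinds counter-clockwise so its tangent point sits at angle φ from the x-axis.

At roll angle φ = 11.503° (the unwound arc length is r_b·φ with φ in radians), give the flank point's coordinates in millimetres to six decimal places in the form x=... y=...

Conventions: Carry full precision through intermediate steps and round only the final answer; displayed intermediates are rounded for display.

topology: single-mesh involute geometry — m = 2.772, N = 50
pitch radius r_p = m·N/2 = 2.772·50/2 = 69.300000
base radius r_b = r_p·cos α = 69.300000·cos 19.890° = 65.166083
roll angle φ = 11.503° = 0.20076522 rad
x = r_b·(cos φ + φ·sin φ) = 66.466193
y = r_b·(sin φ − φ·cos φ) = 0.175071

x=66.466193 y=0.175071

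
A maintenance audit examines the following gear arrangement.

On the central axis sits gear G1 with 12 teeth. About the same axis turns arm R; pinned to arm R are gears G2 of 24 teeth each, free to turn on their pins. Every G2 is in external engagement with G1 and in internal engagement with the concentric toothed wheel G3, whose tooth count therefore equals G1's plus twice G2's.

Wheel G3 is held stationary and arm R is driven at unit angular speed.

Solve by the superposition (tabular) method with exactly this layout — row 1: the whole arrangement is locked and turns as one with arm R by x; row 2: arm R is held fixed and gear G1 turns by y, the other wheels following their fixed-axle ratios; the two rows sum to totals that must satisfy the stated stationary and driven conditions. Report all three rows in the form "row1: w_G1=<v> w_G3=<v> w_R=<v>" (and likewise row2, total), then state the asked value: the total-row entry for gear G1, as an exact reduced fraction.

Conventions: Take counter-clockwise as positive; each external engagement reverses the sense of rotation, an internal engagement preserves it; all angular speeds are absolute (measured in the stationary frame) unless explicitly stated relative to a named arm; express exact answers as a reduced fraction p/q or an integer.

row1: w_G1=1 w_G3=1 w_R=1
row2: w_G1=5 w_G3=-1 w_R=0
total: w_G1=6 w_G3=0 w_R=1
asked value: 6

recognized (axles ride arm R): planetary set, 12/24/60 teeth
row 1 — lock + rotate with arm: ω_sun = ω_ring = ω_arm = x
row 2 (arm held, sun turns y): ω_ring = −(12/60)·y, ω_arm = 0
boundary: total ω_ring = x − (12/60)·y = 0 and total ω_arm = x = 1  ⇒  y = 5, x = 1
row 2 ring = −(12/60)·5 = -1
totals (row 1 + row 2): sun 1 + 5 = 6, ring 1 + (-1) = 0, arm 1 + 0 = 1
asked cell (total, sun) = 6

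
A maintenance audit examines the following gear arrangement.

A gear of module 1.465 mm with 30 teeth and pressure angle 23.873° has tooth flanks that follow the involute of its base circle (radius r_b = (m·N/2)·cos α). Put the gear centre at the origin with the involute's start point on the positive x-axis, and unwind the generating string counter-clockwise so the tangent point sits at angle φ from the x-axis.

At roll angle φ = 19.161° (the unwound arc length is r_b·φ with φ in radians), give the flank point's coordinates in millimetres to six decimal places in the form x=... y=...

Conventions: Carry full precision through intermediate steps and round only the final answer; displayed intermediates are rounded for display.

x=21.187393 y=0.247735

class = single-mesh tooth geometry [base-circle involute, m = 1.465, 30T]
pitch radius r_p = m·N/2 = 1.465·30/2 = 21.975000
base radius r_b = r_p·cos α = 21.975000·cos 23.873° = 20.094924
roll angle φ = 19.161° = 0.33442254 rad
x = r_b·(cos φ + φ·sin φ) = 21.187393
y = r_b·(sin φ − φ·cos φ) = 0.247735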